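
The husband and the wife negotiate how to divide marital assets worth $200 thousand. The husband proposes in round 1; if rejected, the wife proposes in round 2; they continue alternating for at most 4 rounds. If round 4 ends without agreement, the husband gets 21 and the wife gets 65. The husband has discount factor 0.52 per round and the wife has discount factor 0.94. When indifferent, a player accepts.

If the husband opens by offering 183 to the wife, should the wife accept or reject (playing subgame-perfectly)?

Work out the wife's continuation value if the offer is rejected.
Round 4 (the wife proposes): the husband gets 21 if talks fail, so the wife offers 21 and keeps 179.
Round 3 (the husband proposes): the wife can get 179 next round, worth 0.94 × 179 = 168.26 now. The husband offers 168.26 and keeps 200 − 168.26 = 31.74.
Round 2 (the wife proposes): the husband can get 31.74 next round, worth 0.52 × 31.74 = 16.5048 now; the wife offers that and keeps 183.4952.
So by rejecting in round 1, the wife gets 183.4952 next round, worth 0.94 × 183.4952 = 172.485488 now.
Offer 183 ≥ 172.485488, so the wife accepts.

Accept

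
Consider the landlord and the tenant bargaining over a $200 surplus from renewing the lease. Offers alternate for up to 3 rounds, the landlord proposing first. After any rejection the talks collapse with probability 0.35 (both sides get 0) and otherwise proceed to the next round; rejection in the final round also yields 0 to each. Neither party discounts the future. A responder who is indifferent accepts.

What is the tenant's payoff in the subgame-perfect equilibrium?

45.5

Round 3 (the landlord proposes): rejection yields 0 for the tenant; the landlord offers 0 and keeps 200.
Round 2 (the tenant proposes): rejecting gives the landlord an expected 0.65 × 200 = 130, so the tenant offers 130, keeping 70.
Round 1 (the landlord proposes): rejecting gives the tenant an expected 0.65 × 70 = 45.5, so the landlord offers 45.5, keeping 154.5.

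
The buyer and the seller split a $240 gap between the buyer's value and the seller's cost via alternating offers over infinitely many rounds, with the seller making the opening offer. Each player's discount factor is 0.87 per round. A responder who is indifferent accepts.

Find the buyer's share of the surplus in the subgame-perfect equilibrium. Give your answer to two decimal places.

When the seller proposes, the buyer accepts any offer worth at least 0.87 times what the buyer would get by proposing next round; and vice versa.
This gives x = 240 − 0.87y and y = 240 − 0.87x, where x and y are each side's share when it proposes.
Hence (1 − 0.87·0.87)x = 240(1 − 0.87), i.e. 0.2431·x = 31.2.
x ≈ 128.3422; the buyer's share is 240 − x ≈ 111.6578.

111.66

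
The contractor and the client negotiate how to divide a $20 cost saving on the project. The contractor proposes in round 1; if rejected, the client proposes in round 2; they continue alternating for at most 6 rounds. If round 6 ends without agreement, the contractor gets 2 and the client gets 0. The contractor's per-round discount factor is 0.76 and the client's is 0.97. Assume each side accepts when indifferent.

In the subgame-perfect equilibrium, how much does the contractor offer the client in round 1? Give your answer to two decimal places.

17.58

Round 6 (the client proposes): the contractor gets 2 if talks fail, so the client offers 2 and keeps 18.
Round 5 (the contractor proposes): the client can get 18 next round, worth 0.97 × 18 = 17.46 now, so the contractor offers 17.46, keeping 2.54.
Round 4 (the client proposes): the contractor can get 2.54 next round, worth 0.76 × 2.54 = 1.9304 now; the client offers that and keeps 18.0696.
Round 3 (the contractor proposes): the client can get 18.0696 next round, worth 0.97 × 18.0696 = 17.527512 now; the contractor offers that and keeps 2.472488.
Round 2 (the client proposes): the contractor can get 2.472488 next round, worth 0.76 × 2.472488 = 1.87909088 now. The client offers 1.87909088 and keeps 20 − 1.87909088 = 18.12090912.
Round 1 (the contractor proposes): the client can get 18.12090912 next round, worth 0.97 × 18.12090912 = 17.5772818464 now. The contractor offers 17.5772818464 and keeps 20 − 17.5772818464 = 2.4227181536.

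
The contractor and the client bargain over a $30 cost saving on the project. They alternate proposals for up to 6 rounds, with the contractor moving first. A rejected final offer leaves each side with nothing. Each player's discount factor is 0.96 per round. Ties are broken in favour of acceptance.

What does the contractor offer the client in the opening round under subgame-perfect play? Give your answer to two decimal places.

Round 6 (the client proposes): the contractor will accept anything ≥ 0, so the client offers 0 and keeps 30.
Round 5 (the contractor proposes): the client can get 30 next round, worth 0.96 × 30 = 28.8 now; the contractor offers that and keeps 1.2.
Round 4 (the client proposes): the contractor can get 1.2 next round, worth 0.96 × 1.2 = 1.152 now, so the client offers 1.152, keeping 28.848.
Round 3 (the contractor proposes): the client can get 28.848 next round, worth 0.96 × 28.848 = 27.69408 now, so the contractor offers 27.69408, keeping 2.30592.
Round 2 (the client proposes): the contractor can get 2.30592 next round, worth 0.96 × 2.30592 = 2.2136832 now, so the client offers 2.2136832, keeping 27.7863168.
Round 1 (the contractor proposes): the client can get 27.7863168 next round, worth 0.96 × 27.7863168 = 26.674864128 now, so the contractor offers 26.674864128, keeping 3.325135872.

26.67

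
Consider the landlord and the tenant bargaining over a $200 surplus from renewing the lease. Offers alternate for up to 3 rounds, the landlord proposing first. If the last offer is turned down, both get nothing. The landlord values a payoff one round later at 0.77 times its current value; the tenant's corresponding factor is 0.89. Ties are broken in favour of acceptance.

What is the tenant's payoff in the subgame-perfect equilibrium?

By backward induction:
Round 3 (the landlord proposes): rejection yields 0 for the tenant; the landlord offers 0 and keeps 200.
Round 2 (the tenant proposes): the landlord can get 200 next round, worth 0.77 × 200 = 154 now; the tenant offers that and keeps 46.
Round 1 (the landlord proposes): the tenant can get 46 next round, worth 0.89 × 46 = 40.94 now; the landlord offers that and keeps 159.06.

40.94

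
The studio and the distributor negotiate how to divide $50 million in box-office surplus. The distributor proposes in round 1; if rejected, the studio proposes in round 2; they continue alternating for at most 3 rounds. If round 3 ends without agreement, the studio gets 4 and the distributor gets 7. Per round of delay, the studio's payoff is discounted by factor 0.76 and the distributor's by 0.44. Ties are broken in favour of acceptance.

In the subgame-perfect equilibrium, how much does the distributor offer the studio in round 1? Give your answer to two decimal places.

Round 3 (the distributor proposes): the studio gets 4 if talks fail, so the distributor offers 4 and keeps 46.
Round 2 (the studio proposes): the distributor can get 46 next round, worth 0.44 × 46 = 20.24 now. The studio offers 20.24 and keeps 50 − 20.24 = 29.76.
Round 1 (the distributor proposes): the studio can get 29.76 next round, worth 0.76 × 29.76 = 22.6176 now. The distributor offers 22.6176 and keeps 50 − 22.6176 = 27.3824.

22.62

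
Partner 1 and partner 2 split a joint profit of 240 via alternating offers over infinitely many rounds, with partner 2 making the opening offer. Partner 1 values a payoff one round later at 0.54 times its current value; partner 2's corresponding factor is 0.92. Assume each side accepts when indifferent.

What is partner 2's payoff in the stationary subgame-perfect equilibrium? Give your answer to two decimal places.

219.40

In a stationary SPE each proposer offers the other exactly their discounted continuation value.
If partner 2 keeps x when proposing and partner 1 keeps y when proposing, then x = 240 − 0.54y and y = 240 − 0.92x.
Solving: x = 240(1 − 0.54) / (1 − 0.92·0.54) = 110.4 / 0.5032 ≈ 219.3959.
Partner 1 gets 240 − 219.3959 ≈ 20.6041.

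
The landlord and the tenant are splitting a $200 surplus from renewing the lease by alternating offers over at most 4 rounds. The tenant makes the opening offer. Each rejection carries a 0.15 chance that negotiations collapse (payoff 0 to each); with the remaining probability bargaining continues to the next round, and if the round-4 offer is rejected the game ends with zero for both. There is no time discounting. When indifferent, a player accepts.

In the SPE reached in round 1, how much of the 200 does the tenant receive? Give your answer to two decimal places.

51.68

By backward induction:
Round 4 (the landlord proposes): the tenant will accept anything ≥ 0, so the landlord offers 0 and keeps 200.
Round 3 (the tenant proposes): rejecting gives the landlord an expected 0.85 × 200 = 170. The tenant offers 170 and keeps 200 − 170 = 30.
Round 2 (the landlord proposes): rejecting gives the tenant an expected 0.85 × 30 = 25.5; the landlord offers that and keeps 174.5.
Round 1 (the tenant proposes): rejecting gives the landlord an expected 0.85 × 174.5 = 148.325; the tenant offers that and keeps 51.675.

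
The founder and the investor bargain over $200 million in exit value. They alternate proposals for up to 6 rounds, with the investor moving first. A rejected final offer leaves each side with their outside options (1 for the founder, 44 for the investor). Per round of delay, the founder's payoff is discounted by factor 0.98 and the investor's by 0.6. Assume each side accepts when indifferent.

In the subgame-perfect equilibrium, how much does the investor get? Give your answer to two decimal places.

Round 6 (the founder proposes): the investor gets 44 if talks fail, so the founder offers 44 and keeps 156.
Round 5 (the investor proposes): the founder can get 156 next round, worth 0.98 × 156 = 152.88 now. The investor offers 152.88 and keeps 200 − 152.88 = 47.12.
Round 4 (the founder proposes): the investor can get 47.12 next round, worth 0.6 × 47.12 = 28.272 now. The founder offers 28.272 and keeps 200 − 28.272 = 171.728.
Round 3 (the investor proposes): the founder can get 171.728 next round, worth 0.98 × 171.728 = 168.29344 now; the investor offers that and keeps 31.70656.
Round 2 (the founder proposes): the investor can get 31.70656 next round, worth 0.6 × 31.70656 = 19.023936 now, so the founder offers 19.023936, keeping 180.976064.
Round 1 (the investor proposes): the founder can get 180.976064 next round, worth 0.98 × 180.976064 = 177.35654272 now, so the investor offers 177.35654272, keeping 22.64345728.

22.64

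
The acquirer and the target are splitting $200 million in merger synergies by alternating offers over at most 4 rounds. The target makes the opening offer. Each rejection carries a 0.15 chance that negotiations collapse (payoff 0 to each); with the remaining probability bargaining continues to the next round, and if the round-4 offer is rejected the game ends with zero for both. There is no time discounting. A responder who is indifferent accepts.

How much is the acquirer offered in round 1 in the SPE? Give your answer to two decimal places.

Round 4 (the acquirer proposes): rejection yields 0 for the target; the acquirer offers 0 and keeps 200.
Round 3 (the target proposes): rejecting gives the acquirer an expected 0.85 × 200 = 170. The target offers 170 and keeps 200 − 170 = 30.
Round 2 (the acquirer proposes): rejecting gives the target an expected 0.85 × 30 = 25.5; the acquirer offers that and keeps 174.5.
Round 1 (the target proposes): rejecting gives the acquirer an expected 0.85 × 174.5 = 148.325; the target offers that and keeps 51.675.

148.33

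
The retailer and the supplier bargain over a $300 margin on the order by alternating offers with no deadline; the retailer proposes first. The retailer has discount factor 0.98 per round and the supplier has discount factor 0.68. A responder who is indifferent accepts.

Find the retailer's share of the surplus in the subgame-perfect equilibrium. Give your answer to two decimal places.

287.77

In a stationary SPE each proposer offers the other exactly their discounted continuation value.
If the retailer keeps x when proposing and the supplier keeps y when proposing, then x = 300 − 0.68y and y = 300 − 0.98x.
Solving: x = 300(1 − 0.68) / (1 − 0.98·0.68) = 96 / 0.3336 ≈ 287.7698.
The supplier gets 300 − 287.7698 ≈ 12.2302.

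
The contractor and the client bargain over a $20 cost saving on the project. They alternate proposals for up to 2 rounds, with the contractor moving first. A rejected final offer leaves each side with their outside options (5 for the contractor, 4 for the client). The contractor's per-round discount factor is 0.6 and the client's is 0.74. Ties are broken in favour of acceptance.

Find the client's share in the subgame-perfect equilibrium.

Work backward from the last round.
Round 2 (the client proposes): the contractor gets 5 if talks fail, so the client offers 5 and keeps 15.
Round 1 (the contractor proposes): the client can get 15 next round, worth 0.74 × 15 = 11.1 now; the contractor offers that and keeps 8.9.

11.1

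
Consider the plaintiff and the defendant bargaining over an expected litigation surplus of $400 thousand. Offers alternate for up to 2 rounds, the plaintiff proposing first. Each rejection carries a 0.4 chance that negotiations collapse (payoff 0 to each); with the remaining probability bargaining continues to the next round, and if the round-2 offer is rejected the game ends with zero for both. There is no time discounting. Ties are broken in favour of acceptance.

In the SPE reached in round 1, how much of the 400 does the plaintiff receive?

160

By backward induction:
Round 2 (the defendant proposes): rejection yields 0 for the plaintiff; the defendant offers 0 and keeps 400.
Round 1 (the plaintiff proposes): rejecting gives the defendant an expected 0.6 × 400 = 240, so the plaintiff offers 240, keeping 160.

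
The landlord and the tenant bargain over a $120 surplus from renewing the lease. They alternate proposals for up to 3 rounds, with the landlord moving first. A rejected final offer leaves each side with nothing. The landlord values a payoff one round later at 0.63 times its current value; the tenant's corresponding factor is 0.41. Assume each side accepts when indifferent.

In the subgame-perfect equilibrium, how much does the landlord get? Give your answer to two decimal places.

Round 3 (the landlord proposes): the tenant will accept anything ≥ 0, so the landlord offers 0 and keeps 120.
Round 2 (the tenant proposes): the landlord can get 120 next round, worth 0.63 × 120 = 75.6 now, so the tenant offers 75.6, keeping 44.4.
Round 1 (the landlord proposes): the tenant can get 44.4 next round, worth 0.41 × 44.4 = 18.204 now, so the landlord offers 18.204, keeping 101.796.

101.80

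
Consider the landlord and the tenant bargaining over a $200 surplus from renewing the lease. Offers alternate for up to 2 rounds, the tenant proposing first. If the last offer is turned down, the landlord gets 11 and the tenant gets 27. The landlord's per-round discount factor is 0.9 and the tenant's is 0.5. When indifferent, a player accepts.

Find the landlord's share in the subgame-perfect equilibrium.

155.7

Round 2 (the landlord proposes): the tenant gets 27 if talks fail, so the landlord offers 27 and keeps 173.
Round 1 (the tenant proposes): the landlord can get 173 next round, worth 0.9 × 173 = 155.7 now. The tenant offers 155.7 and keeps 200 − 155.7 = 44.3.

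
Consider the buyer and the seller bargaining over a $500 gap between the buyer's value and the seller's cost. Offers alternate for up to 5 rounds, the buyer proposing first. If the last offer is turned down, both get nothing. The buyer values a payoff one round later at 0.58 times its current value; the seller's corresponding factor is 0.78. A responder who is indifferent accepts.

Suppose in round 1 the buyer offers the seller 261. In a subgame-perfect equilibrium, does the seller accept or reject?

Accept

Round 5 (the buyer proposes): the seller will accept anything ≥ 0, so the buyer offers 0 and keeps 500.
Round 4 (the seller proposes): the buyer can get 500 next round, worth 0.58 × 500 = 290 now, so the seller offers 290, keeping 210.
Round 3 (the buyer proposes): the seller can get 210 next round, worth 0.78 × 210 = 163.8 now. The buyer offers 163.8 and keeps 500 − 163.8 = 336.2.
Round 2 (the seller proposes): the buyer can get 336.2 next round, worth 0.58 × 336.2 = 194.996 now; the seller offers that and keeps 305.004.
So by rejecting in round 1, the seller gets 305.004 next round, worth 0.78 × 305.004 = 237.90312 now.
Offer 261 ≥ 237.90312, so the seller accepts.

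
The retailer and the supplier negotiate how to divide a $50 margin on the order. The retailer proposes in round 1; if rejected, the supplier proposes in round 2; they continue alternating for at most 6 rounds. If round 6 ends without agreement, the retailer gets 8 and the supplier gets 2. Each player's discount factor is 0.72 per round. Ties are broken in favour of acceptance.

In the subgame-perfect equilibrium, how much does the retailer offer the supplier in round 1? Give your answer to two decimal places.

By backward induction:
Round 6 (the supplier proposes): the retailer gets 8 if talks fail, so the supplier offers 8 and keeps 42.
Round 5 (the retailer proposes): the supplier can get 42 next round, worth 0.72 × 42 = 30.24 now. The retailer offers 30.24 and keeps 50 − 30.24 = 19.76.
Round 4 (the supplier proposes): the retailer can get 19.76 next round, worth 0.72 × 19.76 = 14.2272 now, so the supplier offers 14.2272, keeping 35.7728.
Round 3 (the retailer proposes): the supplier can get 35.7728 next round, worth 0.72 × 35.7728 = 25.756416 now, so the retailer offers 25.756416, keeping 24.243584.
Round 2 (the supplier proposes): the retailer can get 24.243584 next round, worth 0.72 × 24.243584 = 17.45538048 now, so the supplier offers 17.45538048, keeping 32.54461952.
Round 1 (the retailer proposes): the supplier can get 32.54461952 next round, worth 0.72 × 32.54461952 = 23.4321260544 now; the retailer offers that and keeps 26.5678739456.

23.43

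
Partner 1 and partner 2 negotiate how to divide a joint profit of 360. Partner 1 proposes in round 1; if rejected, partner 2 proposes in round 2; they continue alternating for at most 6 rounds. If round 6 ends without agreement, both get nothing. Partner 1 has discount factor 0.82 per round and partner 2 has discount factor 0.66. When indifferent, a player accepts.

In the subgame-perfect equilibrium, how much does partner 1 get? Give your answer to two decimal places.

224.49

Solve by backward induction from round 6.
Round 6 (partner 2 proposes): partner 1 will accept anything ≥ 0, so partner 2 offers 0 and keeps 360.
Round 5 (partner 1 proposes): partner 2 can get 360 next round, worth 0.66 × 360 = 237.6 now. Partner 1 offers 237.6 and keeps 360 − 237.6 = 122.4.
Round 4 (partner 2 proposes): partner 1 can get 122.4 next round, worth 0.82 × 122.4 = 100.368 now. Partner 2 offers 100.368 and keeps 360 − 100.368 = 259.632.
Round 3 (partner 1 proposes): partner 2 can get 259.632 next round, worth 0.66 × 259.632 = 171.35712 now; partner 1 offers that and keeps 188.64288.
Round 2 (partner 2 proposes): partner 1 can get 188.64288 next round, worth 0.82 × 188.64288 = 154.6871616 now. Partner 2 offers 154.6871616 and keeps 360 − 154.6871616 = 205.3128384.
Round 1 (partner 1 proposes): partner 2 can get 205.3128384 next round, worth 0.66 × 205.3128384 = 135.506473344 now; partner 1 offers that and keeps 224.493526656.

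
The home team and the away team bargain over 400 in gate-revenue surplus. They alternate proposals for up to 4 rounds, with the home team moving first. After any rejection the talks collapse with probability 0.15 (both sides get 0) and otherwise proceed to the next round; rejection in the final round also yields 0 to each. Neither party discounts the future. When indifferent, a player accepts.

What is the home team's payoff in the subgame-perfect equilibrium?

Round 4 (the away team proposes): the home team will accept anything ≥ 0, so the away team offers 0 and keeps 400.
Round 3 (the home team proposes): rejecting gives the away team an expected 0.85 × 400 = 340. The home team offers 340 and keeps 400 − 340 = 60.
Round 2 (the away team proposes): rejecting gives the home team an expected 0.85 × 60 = 51. The away team offers 51 and keeps 400 − 51 = 349.
Round 1 (the home team proposes): rejecting gives the away team an expected 0.85 × 349 = 296.65; the home team offers that and keeps 103.35.

103.35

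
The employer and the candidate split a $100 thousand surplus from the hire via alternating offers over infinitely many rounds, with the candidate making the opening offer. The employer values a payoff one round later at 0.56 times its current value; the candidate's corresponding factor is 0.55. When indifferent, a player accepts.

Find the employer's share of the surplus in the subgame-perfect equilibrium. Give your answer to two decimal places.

36.42

In a stationary SPE each proposer offers the other exactly their discounted continuation value.
If the candidate keeps x when proposing and the employer keeps y when proposing, then x = 100 − 0.56y and y = 100 − 0.55x.
Solving: x = 100(1 − 0.56) / (1 − 0.55·0.56) = 44 / 0.692 ≈ 63.5838.
The employer gets 100 − 63.5838 ≈ 36.4162.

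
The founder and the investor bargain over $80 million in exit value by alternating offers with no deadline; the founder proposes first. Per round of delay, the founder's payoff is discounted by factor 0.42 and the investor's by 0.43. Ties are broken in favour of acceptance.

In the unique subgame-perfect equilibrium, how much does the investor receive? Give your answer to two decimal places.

In a stationary SPE each proposer offers the other exactly their discounted continuation value.
If the founder keeps x when proposing and the investor keeps y when proposing, then x = 80 − 0.43y and y = 80 − 0.42x.
Solving: x = 80(1 − 0.43) / (1 − 0.42·0.43) = 45.6 / 0.8194 ≈ 55.6505.
The investor gets 80 − 55.6505 ≈ 24.3495.

24.35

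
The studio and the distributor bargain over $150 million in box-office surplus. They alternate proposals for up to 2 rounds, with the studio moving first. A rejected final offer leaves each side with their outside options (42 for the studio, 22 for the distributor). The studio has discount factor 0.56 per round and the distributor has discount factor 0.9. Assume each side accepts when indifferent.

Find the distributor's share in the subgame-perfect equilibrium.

97.2

Solve by backward induction from round 2.
Round 2 (the distributor proposes): the studio gets 42 if talks fail, so the distributor offers 42 and keeps 108.
Round 1 (the studio proposes): the distributor can get 108 next round, worth 0.9 × 108 = 97.2 now. The studio offers 97.2 and keeps 150 − 97.2 = 52.8.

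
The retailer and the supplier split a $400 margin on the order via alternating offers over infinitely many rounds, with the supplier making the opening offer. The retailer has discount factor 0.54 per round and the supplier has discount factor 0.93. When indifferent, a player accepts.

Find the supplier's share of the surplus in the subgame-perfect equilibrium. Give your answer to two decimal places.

369.63

In a stationary SPE each proposer offers the other exactly their discounted continuation value.
If the supplier keeps x when proposing and the retailer keeps y when proposing, then x = 400 − 0.54y and y = 400 − 0.93x.
Solving: x = 400(1 − 0.54) / (1 − 0.93·0.54) = 184 / 0.4978 ≈ 369.6264.
The retailer gets 400 − 369.6264 ≈ 30.3736.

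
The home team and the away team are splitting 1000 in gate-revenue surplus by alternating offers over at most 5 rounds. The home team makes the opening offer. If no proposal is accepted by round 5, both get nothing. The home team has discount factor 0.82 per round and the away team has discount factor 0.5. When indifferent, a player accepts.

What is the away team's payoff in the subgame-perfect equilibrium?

Round 5 (the home team proposes): the away team will accept anything ≥ 0, so the home team offers 0 and keeps 1000.
Round 4 (the away team proposes): the home team can get 1000 next round, worth 0.82 × 1000 = 820 now. The away team offers 820 and keeps 1000 − 820 = 180.
Round 3 (the home team proposes): the away team can get 180 next round, worth 0.5 × 180 = 90 now; the home team offers that and keeps 910.
Round 2 (the away team proposes): the home team can get 910 next round, worth 0.82 × 910 = 746.2 now. The away team offers 746.2 and keeps 1000 − 746.2 = 253.8.
Round 1 (the home team proposes): the away team can get 253.8 next round, worth 0.5 × 253.8 = 126.9 now, so the home team offers 126.9, keeping 873.1.

126.9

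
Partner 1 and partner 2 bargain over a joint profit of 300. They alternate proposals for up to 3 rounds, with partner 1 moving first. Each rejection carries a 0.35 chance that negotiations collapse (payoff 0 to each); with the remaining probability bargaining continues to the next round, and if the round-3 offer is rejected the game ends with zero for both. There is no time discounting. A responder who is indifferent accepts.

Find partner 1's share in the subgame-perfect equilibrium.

231.75

Round 3 (partner 1 proposes): rejection yields 0 for partner 2; partner 1 offers 0 and keeps 300.
Round 2 (partner 2 proposes): rejecting gives partner 1 an expected 0.65 × 300 = 195, so partner 2 offers 195, keeping 105.
Round 1 (partner 1 proposes): rejecting gives partner 2 an expected 0.65 × 105 = 68.25. Partner 1 offers 68.25 and keeps 300 − 68.25 = 231.75.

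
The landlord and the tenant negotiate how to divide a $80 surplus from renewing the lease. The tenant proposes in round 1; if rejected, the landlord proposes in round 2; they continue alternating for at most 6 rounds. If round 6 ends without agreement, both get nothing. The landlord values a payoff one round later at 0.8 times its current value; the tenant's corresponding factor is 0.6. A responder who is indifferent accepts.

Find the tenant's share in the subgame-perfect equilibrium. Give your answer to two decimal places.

Round 6 (the landlord proposes): rejection yields 0 for the tenant; the landlord offers 0 and keeps 80.
Round 5 (the tenant proposes): the landlord can get 80 next round, worth 0.8 × 80 = 64 now; the tenant offers that and keeps 16.
Round 4 (the landlord proposes): the tenant can get 16 next round, worth 0.6 × 16 = 9.6 now, so the landlord offers 9.6, keeping 70.4.
Round 3 (the tenant proposes): the landlord can get 70.4 next round, worth 0.8 × 70.4 = 56.32 now, so the tenant offers 56.32, keeping 23.68.
Round 2 (the landlord proposes): the tenant can get 23.68 next round, worth 0.6 × 23.68 = 14.208 now, so the landlord offers 14.208, keeping 65.792.
Round 1 (the tenant proposes): the landlord can get 65.792 next round, worth 0.8 × 65.792 = 52.6336 now, so the tenant offers 52.6336, keeping 27.3664.

27.37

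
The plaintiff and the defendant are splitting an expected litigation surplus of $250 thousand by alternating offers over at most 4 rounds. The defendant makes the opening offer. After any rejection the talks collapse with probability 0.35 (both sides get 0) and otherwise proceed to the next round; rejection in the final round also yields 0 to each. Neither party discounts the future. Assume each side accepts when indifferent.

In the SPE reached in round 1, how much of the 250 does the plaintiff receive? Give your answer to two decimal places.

By backward induction:
Round 4 (the plaintiff proposes): the defendant will accept anything ≥ 0, so the plaintiff offers 0 and keeps 250.
Round 3 (the defendant proposes): rejecting gives the plaintiff an expected 0.65 × 250 = 162.5, so the defendant offers 162.5, keeping 87.5.
Round 2 (the plaintiff proposes): rejecting gives the defendant an expected 0.65 × 87.5 = 56.875, so the plaintiff offers 56.875, keeping 193.125.
Round 1 (the defendant proposes): rejecting gives the plaintiff an expected 0.65 × 193.125 = 125.53125, so the defendant offers 125.53125, keeping 124.46875.

125.53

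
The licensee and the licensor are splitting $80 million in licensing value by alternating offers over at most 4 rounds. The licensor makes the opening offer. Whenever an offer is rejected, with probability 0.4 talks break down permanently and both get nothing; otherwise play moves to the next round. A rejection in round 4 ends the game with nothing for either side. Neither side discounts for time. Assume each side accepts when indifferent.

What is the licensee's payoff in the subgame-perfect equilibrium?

By backward induction:
Round 4 (the licensee proposes): the licensor will accept anything ≥ 0, so the licensee offers 0 and keeps 80.
Round 3 (the licensor proposes): rejecting gives the licensee an expected 0.6 × 80 = 48; the licensor offers that and keeps 32.
Round 2 (the licensee proposes): rejecting gives the licensor an expected 0.6 × 32 = 19.2; the licensee offers that and keeps 60.8.
Round 1 (the licensor proposes): rejecting gives the licensee an expected 0.6 × 60.8 = 36.48; the licensor offers that and keeps 43.52.

36.48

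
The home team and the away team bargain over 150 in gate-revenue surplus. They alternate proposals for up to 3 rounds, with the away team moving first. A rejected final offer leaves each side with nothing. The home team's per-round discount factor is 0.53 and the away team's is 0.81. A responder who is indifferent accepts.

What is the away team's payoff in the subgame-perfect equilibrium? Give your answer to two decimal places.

Round 3 (the away team proposes): rejection yields 0 for the home team; the away team offers 0 and keeps 150.
Round 2 (the home team proposes): the away team can get 150 next round, worth 0.81 × 150 = 121.5 now; the home team offers that and keeps 28.5.
Round 1 (the away team proposes): the home team can get 28.5 next round, worth 0.53 × 28.5 = 15.105 now. The away team offers 15.105 and keeps 150 − 15.105 = 134.895.

134.90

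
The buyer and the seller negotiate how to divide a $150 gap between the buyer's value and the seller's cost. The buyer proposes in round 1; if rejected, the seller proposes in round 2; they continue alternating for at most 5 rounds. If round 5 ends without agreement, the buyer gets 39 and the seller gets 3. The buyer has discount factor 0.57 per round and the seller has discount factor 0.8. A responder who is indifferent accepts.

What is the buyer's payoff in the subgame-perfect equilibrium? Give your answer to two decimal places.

Solve by backward induction from round 5.
Round 5 (the buyer proposes): the seller gets 3 if talks fail, so the buyer offers 3 and keeps 147.
Round 4 (the seller proposes): the buyer can get 147 next round, worth 0.57 × 147 = 83.79 now. The seller offers 83.79 and keeps 150 − 83.79 = 66.21.
Round 3 (the buyer proposes): the seller can get 66.21 next round, worth 0.8 × 66.21 = 52.968 now; the buyer offers that and keeps 97.032.
Round 2 (the seller proposes): the buyer can get 97.032 next round, worth 0.57 × 97.032 = 55.30824 now, so the seller offers 55.30824, keeping 94.69176.
Round 1 (the buyer proposes): the seller can get 94.69176 next round, worth 0.8 × 94.69176 = 75.753408 now; the buyer offers that and keeps 74.246592.

74.25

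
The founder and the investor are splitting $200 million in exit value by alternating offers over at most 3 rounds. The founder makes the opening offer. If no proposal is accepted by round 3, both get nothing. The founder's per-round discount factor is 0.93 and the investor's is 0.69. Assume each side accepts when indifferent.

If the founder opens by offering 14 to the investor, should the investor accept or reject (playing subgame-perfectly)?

Round 3 (the founder proposes): rejection yields 0 for the investor; the founder offers 0 and keeps 200.
Round 2 (the investor proposes): the founder can get 200 next round, worth 0.93 × 200 = 186 now; the investor offers that and keeps 14.
So by rejecting in round 1, the investor gets 14 next round, worth 0.69 × 14 = 9.66 now.
Offer 14 ≥ 9.66, so the investor accepts.

Accept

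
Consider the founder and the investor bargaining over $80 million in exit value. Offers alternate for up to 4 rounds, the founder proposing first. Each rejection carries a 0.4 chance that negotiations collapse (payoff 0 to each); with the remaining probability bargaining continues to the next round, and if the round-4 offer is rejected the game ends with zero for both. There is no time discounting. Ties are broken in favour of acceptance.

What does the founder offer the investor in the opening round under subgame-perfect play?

36.48

Round 4 (the investor proposes): rejection yields 0 for the founder; the investor offers 0 and keeps 80.
Round 3 (the founder proposes): rejecting gives the investor an expected 0.6 × 80 = 48, so the founder offers 48, keeping 32.
Round 2 (the investor proposes): rejecting gives the founder an expected 0.6 × 32 = 19.2. The investor offers 19.2 and keeps 80 − 19.2 = 60.8.
Round 1 (the founder proposes): rejecting gives the investor an expected 0.6 × 60.8 = 36.48; the founder offers that and keeps 43.52.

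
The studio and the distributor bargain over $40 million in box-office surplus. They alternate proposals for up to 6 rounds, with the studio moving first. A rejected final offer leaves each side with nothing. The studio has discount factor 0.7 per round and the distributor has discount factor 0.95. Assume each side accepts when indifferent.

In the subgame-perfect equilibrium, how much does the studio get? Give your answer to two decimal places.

Round 6 (the distributor proposes): rejection yields 0 for the studio; the distributor offers 0 and keeps 40.
Round 5 (the studio proposes): the distributor can get 40 next round, worth 0.95 × 40 = 38 now; the studio offers that and keeps 2.
Round 4 (the distributor proposes): the studio can get 2 next round, worth 0.7 × 2 = 1.4 now, so the distributor offers 1.4, keeping 38.6.
Round 3 (the studio proposes): the distributor can get 38.6 next round, worth 0.95 × 38.6 = 36.67 now, so the studio offers 36.67, keeping 3.33.
Round 2 (the distributor proposes): the studio can get 3.33 next round, worth 0.7 × 3.33 = 2.331 now; the distributor offers that and keeps 37.669.
Round 1 (the studio proposes): the distributor can get 37.669 next round, worth 0.95 × 37.669 = 35.78555 now, so the studio offers 35.78555, keeping 4.21445.

4.21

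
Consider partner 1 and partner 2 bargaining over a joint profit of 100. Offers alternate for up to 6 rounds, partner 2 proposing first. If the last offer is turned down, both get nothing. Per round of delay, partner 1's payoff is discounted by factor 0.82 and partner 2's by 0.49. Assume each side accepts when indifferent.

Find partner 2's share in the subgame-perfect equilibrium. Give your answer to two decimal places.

Solve by backward induction from round 6.
Round 6 (partner 1 proposes): partner 2 will accept anything ≥ 0, so partner 1 offers 0 and keeps 100.
Round 5 (partner 2 proposes): partner 1 can get 100 next round, worth 0.82 × 100 = 82 now; partner 2 offers that and keeps 18.
Round 4 (partner 1 proposes): partner 2 can get 18 next round, worth 0.49 × 18 = 8.82 now; partner 1 offers that and keeps 91.18.
Round 3 (partner 2 proposes): partner 1 can get 91.18 next round, worth 0.82 × 91.18 = 74.7676 now, so partner 2 offers 74.7676, keeping 25.2324.
Round 2 (partner 1 proposes): partner 2 can get 25.2324 next round, worth 0.49 × 25.2324 = 12.363876 now, so partner 1 offers 12.363876, keeping 87.636124.
Round 1 (partner 2 proposes): partner 1 can get 87.636124 next round, worth 0.82 × 87.636124 = 71.86162168 now. Partner 2 offers 71.86162168 and keeps 100 − 71.86162168 = 28.13837832.

28.14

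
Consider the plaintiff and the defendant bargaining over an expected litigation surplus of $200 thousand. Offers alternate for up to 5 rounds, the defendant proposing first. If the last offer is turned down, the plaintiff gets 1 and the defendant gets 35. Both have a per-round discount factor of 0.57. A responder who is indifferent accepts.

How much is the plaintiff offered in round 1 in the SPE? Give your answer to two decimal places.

Round 5 (the defendant proposes): the plaintiff gets 1 if talks fail, so the defendant offers 1 and keeps 199.
Round 4 (the plaintiff proposes): the defendant can get 199 next round, worth 0.57 × 199 = 113.43 now; the plaintiff offers that and keeps 86.57.
Round 3 (the defendant proposes): the plaintiff can get 86.57 next round, worth 0.57 × 86.57 = 49.3449 now. The defendant offers 49.3449 and keeps 200 − 49.3449 = 150.6551.
Round 2 (the plaintiff proposes): the defendant can get 150.6551 next round, worth 0.57 × 150.6551 = 85.873407 now, so the plaintiff offers 85.873407, keeping 114.126593.
Round 1 (the defendant proposes): the plaintiff can get 114.126593 next round, worth 0.57 × 114.126593 = 65.05215801 now. The defendant offers 65.05215801 and keeps 200 − 65.05215801 = 134.94784199.

65.05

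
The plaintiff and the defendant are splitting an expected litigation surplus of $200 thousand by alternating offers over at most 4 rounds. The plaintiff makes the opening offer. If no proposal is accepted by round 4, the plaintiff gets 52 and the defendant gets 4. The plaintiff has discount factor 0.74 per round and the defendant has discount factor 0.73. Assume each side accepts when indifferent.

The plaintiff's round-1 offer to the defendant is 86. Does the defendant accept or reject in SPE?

Reject

Work out the defendant's continuation value if the offer is rejected.
Round 4 (the defendant proposes): the plaintiff gets 52 if talks fail, so the defendant offers 52 and keeps 148.
Round 3 (the plaintiff proposes): the defendant can get 148 next round, worth 0.73 × 148 = 108.04 now; the plaintiff offers that and keeps 91.96.
Round 2 (the defendant proposes): the plaintiff can get 91.96 next round, worth 0.74 × 91.96 = 68.0504 now, so the defendant offers 68.0504, keeping 131.9496.
So by rejecting in round 1, the defendant gets 131.9496 next round, worth 0.73 × 131.9496 = 96.323208 now.
Offer 86 < 96.323208, so the defendant rejects.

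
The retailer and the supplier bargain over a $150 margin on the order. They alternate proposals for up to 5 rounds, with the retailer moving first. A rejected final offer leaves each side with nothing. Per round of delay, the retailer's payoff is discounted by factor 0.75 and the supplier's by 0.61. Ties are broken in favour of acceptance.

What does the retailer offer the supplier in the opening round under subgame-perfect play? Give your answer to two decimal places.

Work backward from the last round.
Round 5 (the retailer proposes): the supplier will accept anything ≥ 0, so the retailer offers 0 and keeps 150.
Round 4 (the supplier proposes): the retailer can get 150 next round, worth 0.75 × 150 = 112.5 now. The supplier offers 112.5 and keeps 150 − 112.5 = 37.5.
Round 3 (the retailer proposes): the supplier can get 37.5 next round, worth 0.61 × 37.5 = 22.875 now. The retailer offers 22.875 and keeps 150 − 22.875 = 127.125.
Round 2 (the supplier proposes): the retailer can get 127.125 next round, worth 0.75 × 127.125 = 95.34375 now; the supplier offers that and keeps 54.65625.
Round 1 (the retailer proposes): the supplier can get 54.65625 next round, worth 0.61 × 54.65625 = 33.3403125 now; the retailer offers that and keeps 116.6596875.

33.34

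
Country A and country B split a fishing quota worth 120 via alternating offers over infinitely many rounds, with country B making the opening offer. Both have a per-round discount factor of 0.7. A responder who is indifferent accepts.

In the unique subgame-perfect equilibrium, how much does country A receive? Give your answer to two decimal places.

49.41

In a stationary SPE each proposer offers the other exactly their discounted continuation value.
If country B keeps x when proposing and country A keeps y when proposing, then x = 120 − 0.7y and y = 120 − 0.7x.
Solving: x = 120(1 − 0.7) / (1 − 0.7·0.7) = 36 / 0.51 ≈ 70.5882.
Country A gets 120 − 70.5882 ≈ 49.4118.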